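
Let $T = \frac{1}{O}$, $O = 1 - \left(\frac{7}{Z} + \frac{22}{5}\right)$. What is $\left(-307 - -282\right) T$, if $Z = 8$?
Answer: $\frac{1000}{171} \approx 5.848$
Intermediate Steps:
$O = - \frac{171}{40}$ ($O = 1 - \left(\frac{7}{8} + \frac{22}{5}\right) = 1 - \frac{211}{40} = - \frac{171}{40} \approx -4.275$)
$T = - \frac{40}{171}$ ($T = \frac{1}{- \frac{171}{40}} = - \frac{40}{171} \approx -0.23392$)
$\left(-307 - -282\right) T = \left(-307 - -282\right) \left(- \frac{40}{171}\right) = \left(-307 + 282\right) \left(- \frac{40}{171}\right) = \left(-25\right) \left(- \frac{40}{171}\right) = \frac{1000}{171}$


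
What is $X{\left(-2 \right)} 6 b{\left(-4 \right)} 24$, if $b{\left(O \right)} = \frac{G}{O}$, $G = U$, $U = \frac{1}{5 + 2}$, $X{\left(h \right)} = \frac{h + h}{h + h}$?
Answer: $- \frac{36}{7} \approx -5.1429$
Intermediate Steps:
$X{\left(h \right)} = 1$ ($X{\left(h \right)} = \frac{2 h}{2 h} = 2 h \frac{1}{2 h} = 1$)
$U = \frac{1}{7} \approx 0.14286$
$G = \frac{1}{7} \approx 0.14286$
$b{\left(O \right)} = \frac{1}{7 O}$
$X{\left(-2 \right)} 6 b{\left(-4 \right)} 24 = 1 \cdot 6 \frac{1}{7 \left(-4\right)} 24 = 1 \cdot 6 \cdot \frac{1}{7} \left(- \frac{1}{4}\right) 24 = 1 \cdot 6 \left(- \frac{1}{28}\right) 24 = 1 \left(\left(- \frac{3}{14}\right) 24\right) = 1 \left(- \frac{36}{7}\right) = - \frac{36}{7}$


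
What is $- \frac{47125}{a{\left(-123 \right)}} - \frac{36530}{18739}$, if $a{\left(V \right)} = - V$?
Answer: $- \frac{887568565}{2304897} \approx -385.08$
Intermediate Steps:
$- \frac{47125}{a{\left(-123 \right)}} - \frac{36530}{18739} = - \frac{47125}{\left(-1\right) \left(-123\right)} - \frac{36530}{18739} = - \frac{47125}{123} - \frac{36530}{18739} = - \frac{887568565}{2304897}$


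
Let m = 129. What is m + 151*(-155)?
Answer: -23276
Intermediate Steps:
m + 151*(-155) = 129 + 151*(-155) = 129 - 23405 = -23276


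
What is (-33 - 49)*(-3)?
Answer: 246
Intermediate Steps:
(-33 - 49)*(-3) = -82*(-3) = 246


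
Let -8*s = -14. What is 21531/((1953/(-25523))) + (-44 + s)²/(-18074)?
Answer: -7567475781325/26894112 ≈ -2.8138e+5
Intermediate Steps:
s = 7/4 (s = -⅛*(-14) = 7/4 ≈ 1.7500)
21531/((1953/(-25523))) + (-44 + s)²/(-18074) = 21531/((1953/(-25523))) + (-44 + 7/4)²/(-18074) = 21531/((1953*(-1/25523))) + (-169/4)²*(-1/18074) = 21531/(-1953/25523) + (28561/16)*(-1/18074) = 21531*(-25523/1953) - 28561/289184 = -183178571/651 - 28561/289184 = -7567475781325/26894112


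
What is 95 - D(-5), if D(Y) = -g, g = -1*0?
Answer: 95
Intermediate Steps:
g = 0
D(Y) = 0 (D(Y) = -1*0 = 0)
95 - D(-5) = 95 - 1*0 = 95 + 0 = 95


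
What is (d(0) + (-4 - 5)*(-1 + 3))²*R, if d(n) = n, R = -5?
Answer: -1620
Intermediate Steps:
(d(0) + (-4 - 5)*(-1 + 3))²*R = (0 + (-4 - 5)*(-1 + 3))²*(-5) = (0 - 9*2)²*(-5) = (0 - 18)²*(-5) = (-18)²*(-5) = 324*(-5) = -1620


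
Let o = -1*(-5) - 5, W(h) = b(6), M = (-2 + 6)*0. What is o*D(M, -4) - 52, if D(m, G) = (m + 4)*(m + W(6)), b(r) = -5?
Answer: -52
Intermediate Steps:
M = 0 (M = 4*0 = 0)
W(h) = -5
D(m, G) = (-5 + m)*(4 + m) (D(m, G) = (m + 4)*(m - 5) = (4 + m)*(-5 + m) = (-5 + m)*(4 + m))
o = 0 (o = 5 - 5 = 0)
o*D(M, -4) - 52 = 0*(-20 + 0**2 - 1*0) - 52 = 0*(-20 + 0 + 0) - 52 = 0*(-20) - 52 = 0 - 52 = -52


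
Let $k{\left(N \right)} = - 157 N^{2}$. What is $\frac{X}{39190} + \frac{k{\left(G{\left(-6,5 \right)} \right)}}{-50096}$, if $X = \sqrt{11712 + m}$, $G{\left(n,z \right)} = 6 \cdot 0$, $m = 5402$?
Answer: $\frac{\sqrt{17114}}{39190} \approx 0.0033381$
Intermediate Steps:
$G{\left(n,z \right)} = 0$
$X = \sqrt{17114}$ ($X = \sqrt{11712 + 5402} = \sqrt{17114} \approx 130.82$)
$\frac{X}{39190} + \frac{k{\left(G{\left(-6,5 \right)} \right)}}{-50096} = \frac{\sqrt{17114}}{39190} + \frac{\left(-157\right) 0^{2}}{-50096} = \sqrt{17114} \cdot \frac{1}{39190} + \left(-157\right) 0 \left(- \frac{1}{50096}\right) = \frac{\sqrt{17114}}{39190} + 0 \left(- \frac{1}{50096}\right) = \frac{\sqrt{17114}}{39190} + 0 = \frac{\sqrt{17114}}{39190}$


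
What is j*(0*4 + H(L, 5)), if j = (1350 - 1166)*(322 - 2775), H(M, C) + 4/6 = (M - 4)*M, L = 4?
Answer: 902704/3 ≈ 3.0090e+5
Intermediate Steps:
H(M, C) = -2/3 + M*(-4 + M) (H(M, C) = -2/3 + (M - 4)*M = -2/3 + (-4 + M)*M = -2/3 + M*(-4 + M))
j = -451352 (j = 184*(-2453) = -451352)
j*(0*4 + H(L, 5)) = -451352*(0*4 + (-2/3 + 4**2 - 4*4)) = -451352*(0 + (-2/3 + 16 - 16)) = -451352*(0 - 2/3) = -451352*(-2/3) = 902704/3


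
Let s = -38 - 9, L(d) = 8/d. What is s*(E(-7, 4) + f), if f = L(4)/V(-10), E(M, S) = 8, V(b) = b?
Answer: -1833/5 ≈ -366.60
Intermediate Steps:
s = -47
f = -1/5 (f = (8/4)/(-10) = (8*(1/4))*(-1/10) = 2*(-1/10) = -1/5 ≈ -0.20000)
s*(E(-7, 4) + f) = -47*(8 - 1/5) = -47*39/5 = -1833/5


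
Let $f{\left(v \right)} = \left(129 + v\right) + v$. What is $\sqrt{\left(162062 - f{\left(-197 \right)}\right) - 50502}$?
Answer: $15 \sqrt{497} \approx 334.4$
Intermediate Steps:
$f{\left(v \right)} = 129 + 2 v$
$\sqrt{\left(162062 - f{\left(-197 \right)}\right) - 50502} = \sqrt{\left(162062 - \left(129 + 2 \left(-197\right)\right)\right) - 50502} = \sqrt{\left(162062 - \left(129 - 394\right)\right) - 50502} = \sqrt{\left(162062 - -265\right) - 50502} = \sqrt{\left(162062 + 265\right) - 50502} = \sqrt{162327 - 50502} = \sqrt{111825} = 15 \sqrt{497}$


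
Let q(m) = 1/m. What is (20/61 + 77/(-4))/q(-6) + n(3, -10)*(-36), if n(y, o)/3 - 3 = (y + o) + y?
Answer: 27027/122 ≈ 221.53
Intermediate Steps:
n(y, o) = 9 + 3*o + 6*y (n(y, o) = 9 + 3*((y + o) + y) = 9 + 3*((o + y) + y) = 9 + 3*(o + 2*y) = 9 + (3*o + 6*y) = 9 + 3*o + 6*y)
(20/61 + 77/(-4))/q(-6) + n(3, -10)*(-36) = (20/61 + 77/(-4))/(1/(-6)) + (9 + 3*(-10) + 6*3)*(-36) = (20*(1/61) + 77*(-¼))/(-⅙) + (9 - 30 + 18)*(-36) = (20/61 - 77/4)*(-6) - 3*(-36) = -4617/244*(-6) + 108 = 13851/122 + 108 = 27027/122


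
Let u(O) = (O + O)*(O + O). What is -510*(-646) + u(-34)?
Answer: 334084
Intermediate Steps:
u(O) = 4*O² (u(O) = (2*O)*(2*O) = 4*O²)
-510*(-646) + u(-34) = -510*(-646) + 4*(-34)² = 329460 + 4*1156 = 329460 + 4624 = 334084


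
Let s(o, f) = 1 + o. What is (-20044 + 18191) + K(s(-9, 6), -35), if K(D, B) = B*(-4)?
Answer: -1713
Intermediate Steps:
K(D, B) = -4*B
(-20044 + 18191) + K(s(-9, 6), -35) = (-20044 + 18191) - 4*(-35) = -1853 + 140 = -1713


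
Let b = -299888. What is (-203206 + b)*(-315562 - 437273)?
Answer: 378746771490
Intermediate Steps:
(-203206 + b)*(-315562 - 437273) = (-203206 - 299888)*(-315562 - 437273) = -503094*(-752835) = 378746771490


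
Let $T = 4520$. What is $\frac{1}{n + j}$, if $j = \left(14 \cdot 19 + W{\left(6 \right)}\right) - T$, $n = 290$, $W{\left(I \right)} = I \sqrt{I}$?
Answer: $- \frac{991}{3928270} - \frac{3 \sqrt{6}}{7856540} \approx -0.00025321$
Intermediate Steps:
$W{\left(I \right)} = I^{\frac{3}{2}}$
$j = -4254 + 6 \sqrt{6}$ ($j = \left(14 \cdot 19 + 6^{\frac{3}{2}}\right) - 4520 = \left(266 + 6 \sqrt{6}\right) - 4520 = -4254 + 6 \sqrt{6} \approx -4239.3$)
$\frac{1}{n + j} = \frac{1}{290 - \left(4254 - 6 \sqrt{6}\right)} = \frac{1}{-3964 + 6 \sqrt{6}}$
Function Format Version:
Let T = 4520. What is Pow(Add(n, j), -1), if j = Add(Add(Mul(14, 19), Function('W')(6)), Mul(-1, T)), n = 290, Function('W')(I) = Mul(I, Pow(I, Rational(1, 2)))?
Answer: Add(Rational(-991, 3928270), Mul(Rational(-3, 7856540), Pow(6, Rational(1, 2)))) ≈ -0.00025321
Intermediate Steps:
Function('W')(I) = Pow(I, Rational(3, 2))
j = Add(-4254, Mul(6, Pow(6, Rational(1, 2)))) (j = Add(Add(Mul(14, 19), Pow(6, Rational(3, 2))), Mul(-1, 4520)) = Add(Add(266, Mul(6, Pow(6, Rational(1, 2)))), -4520) = Add(-4254, Mul(6, Pow(6, Rational(1, 2)))) ≈ -4239.3)
Pow(Add(n, j), -1) = Pow(Add(290, Add(-4254, Mul(6, Pow(6, Rational(1, 2))))), -1) = Pow(Add(-3964, Mul(6, Pow(6, Rational(1, 2)))), -1)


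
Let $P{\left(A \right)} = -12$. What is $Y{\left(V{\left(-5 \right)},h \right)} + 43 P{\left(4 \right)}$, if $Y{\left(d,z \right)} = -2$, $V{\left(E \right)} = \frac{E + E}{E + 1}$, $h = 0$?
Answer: $-518$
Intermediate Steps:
$V{\left(E \right)} = \frac{2 E}{1 + E}$
$Y{\left(V{\left(-5 \right)},h \right)} + 43 P{\left(4 \right)} = -2 + 43 \left(-12\right) = -2 - 516 = -518$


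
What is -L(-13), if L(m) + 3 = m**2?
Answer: -166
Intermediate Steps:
L(m) = -3 + m**2
-L(-13) = -(-3 + (-13)**2) = -(-3 + 169) = -1*166 = -166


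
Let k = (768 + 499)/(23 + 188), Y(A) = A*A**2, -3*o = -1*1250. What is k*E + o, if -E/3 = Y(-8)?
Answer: 6102086/633 ≈ 9639.9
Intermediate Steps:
o = 1250/3 (o = -(-1)*1250/3 = -1/3*(-1250) = 1250/3 ≈ 416.67)
Y(A) = A**3
E = 1536 (E = -3*(-8)**3 = -3*(-512) = 1536)
k = 1267/211 ≈ 6.0047
k*E + o = (1267/211)*1536 + 1250/3 = 1946112/211 + 1250/3 = 6102086/633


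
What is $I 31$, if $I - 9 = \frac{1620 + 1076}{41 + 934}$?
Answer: $\frac{355601}{975} \approx 364.72$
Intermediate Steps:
$I = \frac{11471}{975}$ ($I = 9 + \frac{1620 + 1076}{41 + 934} = 9 + \frac{2696}{975} = \frac{11471}{975} \approx 11.765$)
$I 31 = \frac{11471}{975} \cdot 31 = \frac{355601}{975}$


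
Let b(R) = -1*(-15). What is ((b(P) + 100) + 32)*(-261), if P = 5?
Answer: -38367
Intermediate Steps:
b(R) = 15
((b(P) + 100) + 32)*(-261) = ((15 + 100) + 32)*(-261) = (115 + 32)*(-261) = 147*(-261) = -38367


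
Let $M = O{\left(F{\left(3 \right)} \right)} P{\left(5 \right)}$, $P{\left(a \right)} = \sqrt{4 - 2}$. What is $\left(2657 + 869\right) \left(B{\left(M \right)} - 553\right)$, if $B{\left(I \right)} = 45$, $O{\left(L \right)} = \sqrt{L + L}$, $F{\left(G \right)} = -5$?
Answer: $-1791208$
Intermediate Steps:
$P{\left(a \right)} = \sqrt{2}$
$O{\left(L \right)} = \sqrt{2} \sqrt{L}$ ($O{\left(L \right)} = \sqrt{2 L} = \sqrt{2} \sqrt{L}$)
$M = 2 i \sqrt{5}$ ($M = \sqrt{2} \sqrt{-5} \sqrt{2} = \sqrt{2} i \sqrt{5} \sqrt{2} = i \sqrt{10} \sqrt{2} = 2 i \sqrt{5} \approx 4.4721 i$)
$\left(2657 + 869\right) \left(B{\left(M \right)} - 553\right) = \left(2657 + 869\right) \left(45 - 553\right) = 3526 \left(-508\right) = -1791208$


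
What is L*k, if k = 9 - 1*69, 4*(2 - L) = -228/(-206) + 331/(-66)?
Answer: -404765/2266 ≈ -178.63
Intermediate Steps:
L = 80953/27192 (L = 2 - (-228/(-206) + 331/(-66))/4 = 2 - (-228*(-1/206) + 331*(-1/66))/4 = 2 - (114/103 - 331/66)/4 = 2 - ¼*(-26569/6798) = 2 + 26569/27192 = 80953/27192 ≈ 2.9771)
k = -60 (k = 9 - 69 = -60)
L*k = (80953/27192)*(-60) = -404765/2266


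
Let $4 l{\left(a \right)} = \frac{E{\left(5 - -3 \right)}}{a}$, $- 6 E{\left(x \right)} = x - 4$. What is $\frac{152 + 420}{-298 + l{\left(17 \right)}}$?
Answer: $- \frac{58344}{30397} \approx -1.9194$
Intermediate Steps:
$E{\left(x \right)} = \frac{2}{3} - \frac{x}{6}$ ($E{\left(x \right)} = - \frac{x - 4}{6} = - \frac{-4 + x}{6} = \frac{2}{3} - \frac{x}{6}$)
$l{\left(a \right)} = - \frac{1}{6 a}$ ($l{\left(a \right)} = \frac{\left(\frac{2}{3} - \frac{5 - -3}{6}\right) \frac{1}{a}}{4} = \frac{\left(\frac{2}{3} - \frac{5 + 3}{6}\right) \frac{1}{a}}{4} = \frac{\left(\frac{2}{3} - \frac{4}{3}\right) \frac{1}{a}}{4} = \frac{\left(- \frac{2}{3}\right) \frac{1}{a}}{4} = - \frac{1}{6 a}$)
$\frac{152 + 420}{-298 + l{\left(17 \right)}} = \frac{152 + 420}{-298 - \frac{1}{6 \cdot 17}} = \frac{572}{-298 - \frac{1}{102}} = \frac{572}{- \frac{30397}{102}} = 572 \left(- \frac{102}{30397}\right) = - \frac{58344}{30397}$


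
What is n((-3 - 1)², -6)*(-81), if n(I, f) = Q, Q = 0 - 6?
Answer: 486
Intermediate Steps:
Q = -6
n(I, f) = -6
n((-3 - 1)², -6)*(-81) = -6*(-81) = 486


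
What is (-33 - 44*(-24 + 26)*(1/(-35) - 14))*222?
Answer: 9335766/35 ≈ 2.6674e+5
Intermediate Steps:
(-33 - 44*(-24 + 26)*(1/(-35) - 14))*222 = (-33 - 88*(-1/35 - 14))*222 = (-33 - 88*(-491)/35)*222 = (-33 - 44*(-982/35))*222 = (-33 + 43208/35)*222 = (42053/35)*222 = 9335766/35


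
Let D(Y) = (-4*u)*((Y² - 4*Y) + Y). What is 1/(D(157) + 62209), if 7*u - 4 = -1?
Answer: 1/20761 ≈ 4.8167e-5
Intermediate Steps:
u = 3/7 (u = 4/7 + (⅐)*(-1) = 4/7 - ⅐ = 3/7 ≈ 0.42857)
D(Y) = -12*Y²/7 + 36*Y/7 (D(Y) = (-4*3/7)*((Y² - 4*Y) + Y) = -12*(Y² - 3*Y)/7 = -12*Y²/7 + 36*Y/7)
1/(D(157) + 62209) = 1/((12/7)*157*(3 - 1*157) + 62209) = 1/((12/7)*157*(3 - 157) + 62209) = 1/((12/7)*157*(-154) + 62209) = 1/(-41448 + 62209) = 1/20761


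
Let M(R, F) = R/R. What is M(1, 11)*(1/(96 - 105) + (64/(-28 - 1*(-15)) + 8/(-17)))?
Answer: -10949/1989 ≈ -5.5048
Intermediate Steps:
M(R, F) = 1
M(1, 11)*(1/(96 - 105) + (64/(-28 - 1*(-15)) + 8/(-17))) = 1*(1/(96 - 105) + (64/(-28 - 1*(-15)) + 8/(-17))) = 1*(1/(-9) + (64/(-28 + 15) + 8*(-1/17))) = 1*(-1/9 + (64/(-13) - 8/17)) = 1*(-1/9 + (64*(-1/13) - 8/17)) = 1*(-1/9 + (-64/13 - 8/17)) = 1*(-1/9 - 1192/221) = 1*(-10949/1989) = -10949/1989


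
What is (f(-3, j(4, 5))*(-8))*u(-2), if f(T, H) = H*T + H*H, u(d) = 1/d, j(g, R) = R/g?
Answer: -35/4 ≈ -8.7500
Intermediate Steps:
f(T, H) = H**2 + H*T (f(T, H) = H*T + H**2 = H**2 + H*T)
(f(-3, j(4, 5))*(-8))*u(-2) = (((5/4)*(5/4 - 3))*(-8))/(-2) = (((5*(1/4))*(5*(1/4) - 3))*(-8))*(-1/2) = ((5*(5/4 - 3)/4)*(-8))*(-1/2) = (((5/4)*(-7/4))*(-8))*(-1/2) = -35/16*(-8)*(-1/2) = (35/2)*(-1/2) = -35/4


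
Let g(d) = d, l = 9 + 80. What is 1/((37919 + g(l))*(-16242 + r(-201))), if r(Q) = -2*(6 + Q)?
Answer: -1/602502816 ≈ -1.6597e-9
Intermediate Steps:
l = 89
r(Q) = -12 - 2*Q
1/((37919 + g(l))*(-16242 + r(-201))) = 1/((37919 + 89)*(-16242 + (-12 - 2*(-201)))) = 1/(38008*(-16242 + (-12 + 402))) = 1/(38008*(-16242 + 390)) = 1/(38008*(-15852)) = 1/(-602502816) = -1/602502816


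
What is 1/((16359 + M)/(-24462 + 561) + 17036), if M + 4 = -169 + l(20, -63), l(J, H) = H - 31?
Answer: 7967/135720448 ≈ 5.8702e-5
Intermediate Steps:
l(J, H) = -31 + H
M = -267 (M = -4 + (-169 + (-31 - 63)) = -4 + (-169 - 94) = -4 - 263 = -267)
1/((16359 + M)/(-24462 + 561) + 17036) = 1/((16359 - 267)/(-24462 + 561) + 17036) = 1/(16092/(-23901) + 17036) = 1/(16092*(-1/23901) + 17036) = 1/(-5364/7967 + 17036) = 1/(135720448/7967) = 7967/135720448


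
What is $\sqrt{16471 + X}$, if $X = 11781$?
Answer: $2 \sqrt{7063} \approx 168.08$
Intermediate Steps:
$\sqrt{16471 + X} = \sqrt{16471 + 11781} = \sqrt{28252} = 2 \sqrt{7063}$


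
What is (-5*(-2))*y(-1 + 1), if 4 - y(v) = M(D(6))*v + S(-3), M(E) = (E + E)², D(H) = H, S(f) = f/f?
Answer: 30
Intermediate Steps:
S(f) = 1
M(E) = 4*E² (M(E) = (2*E)² = 4*E²)
y(v) = 3 - 144*v (y(v) = 4 - ((4*6²)*v + 1) = 4 - ((4*36)*v + 1) = 4 - (144*v + 1) = 4 - (1 + 144*v) = 4 + (-1 - 144*v) = 3 - 144*v)
(-5*(-2))*y(-1 + 1) = (-5*(-2))*(3 - 144*(-1 + 1)) = 10*(3 - 144*0) = 10*(3 + 0) = 10*3 = 30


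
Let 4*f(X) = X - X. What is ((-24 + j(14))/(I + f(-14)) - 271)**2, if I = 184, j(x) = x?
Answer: 621853969/8464 ≈ 73471.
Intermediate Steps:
f(X) = 0 (f(X) = (X - X)/4 = (1/4)*0 = 0)
((-24 + j(14))/(I + f(-14)) - 271)**2 = ((-24 + 14)/(184 + 0) - 271)**2 = (-10/184 - 271)**2 = (-10*1/184 - 271)**2 = (-5/92 - 271)**2 = (-24937/92)**2 = 621853969/8464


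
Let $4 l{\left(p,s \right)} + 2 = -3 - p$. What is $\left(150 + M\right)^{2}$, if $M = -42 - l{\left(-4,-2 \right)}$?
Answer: $\frac{187489}{16} \approx 11718.0$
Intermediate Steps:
$l{\left(p,s \right)} = - \frac{5}{4} - \frac{p}{4}$ ($l{\left(p,s \right)} = - \frac{1}{2} + \frac{-3 - p}{4} = - \frac{1}{2} - \left(\frac{3}{4} + \frac{p}{4}\right) = - \frac{5}{4} - \frac{p}{4}$)
$M = - \frac{167}{4}$ ($M = -42 - \left(- \frac{5}{4} - -1\right) = -42 - \left(- \frac{5}{4} + 1\right) = -42 - - \frac{1}{4} = -42 + \frac{1}{4} = - \frac{167}{4} \approx -41.75$)
$\left(150 + M\right)^{2} = \left(150 - \frac{167}{4}\right)^{2} = \left(\frac{433}{4}\right)^{2} = \frac{187489}{16}$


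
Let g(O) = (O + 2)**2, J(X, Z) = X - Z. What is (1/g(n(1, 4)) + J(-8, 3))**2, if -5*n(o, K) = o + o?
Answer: 461041/4096 ≈ 112.56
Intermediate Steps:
n(o, K) = -2*o/5 (n(o, K) = -(o + o)/5 = -2*o/5)
g(O) = (2 + O)**2
(1/g(n(1, 4)) + J(-8, 3))**2 = (1/((2 - 2/5*1)**2) + (-8 - 1*3))**2 = (1/((2 - 2/5)**2) + (-8 - 3))**2 = (1/((8/5)**2) - 11)**2 = (1/(64/25) - 11)**2 = (25/64 - 11)**2 = (-679/64)**2 = 461041/4096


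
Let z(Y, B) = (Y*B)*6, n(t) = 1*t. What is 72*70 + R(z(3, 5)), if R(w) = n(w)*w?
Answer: 13140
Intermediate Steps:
n(t) = t
z(Y, B) = 6*B*Y (z(Y, B) = (B*Y)*6 = 6*B*Y)
R(w) = w² (R(w) = w*w = w²)
72*70 + R(z(3, 5)) = 72*70 + (6*5*3)² = 5040 + 90² = 5040 + 8100 = 13140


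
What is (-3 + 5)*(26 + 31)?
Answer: 114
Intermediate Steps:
(-3 + 5)*(26 + 31) = 2*57 = 114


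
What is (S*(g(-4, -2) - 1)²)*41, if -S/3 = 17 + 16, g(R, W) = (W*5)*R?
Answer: -6173739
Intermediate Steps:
g(R, W) = 5*R*W (g(R, W) = (5*W)*R = 5*R*W)
S = -99 (S = -3*(17 + 16) = -3*33 = -99)
(S*(g(-4, -2) - 1)²)*41 = -99*(5*(-4)*(-2) - 1)²*41 = -99*(40 - 1)²*41 = -99*39²*41 = -99*1521*41 = -150579*41 = -6173739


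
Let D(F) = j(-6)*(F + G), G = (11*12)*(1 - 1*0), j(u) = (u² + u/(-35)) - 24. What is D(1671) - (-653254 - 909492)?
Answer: 55464188/35 ≈ 1.5847e+6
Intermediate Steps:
j(u) = -24 + u² - u/35 (j(u) = (u² - u/35) - 24 = -24 + u² - u/35)
G = 132 (G = 132*(1 + 0) = 132*1 = 132)
D(F) = 56232/35 + 426*F/35 (D(F) = (-24 + (-6)² - 1/35*(-6))*(F + 132) = (-24 + 36 + 6/35)*(132 + F) = 426*(132 + F)/35 = 56232/35 + 426*F/35)
D(1671) - (-653254 - 909492) = (56232/35 + (426/35)*1671) - (-653254 - 909492) = (56232/35 + 711846/35) - 1*(-1562746) = 768078/35 + 1562746 = 55464188/35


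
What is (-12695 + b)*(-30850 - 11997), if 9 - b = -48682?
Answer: -1542320612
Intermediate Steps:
b = 48691 (b = 9 - 1*(-48682) = 9 + 48682 = 48691)
(-12695 + b)*(-30850 - 11997) = (-12695 + 48691)*(-30850 - 11997) = 35996*(-42847) = -1542320612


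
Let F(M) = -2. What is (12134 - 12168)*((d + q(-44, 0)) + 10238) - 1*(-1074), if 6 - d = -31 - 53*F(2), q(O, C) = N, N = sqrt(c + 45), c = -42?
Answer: -344672 - 34*sqrt(3) ≈ -3.4473e+5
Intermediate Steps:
N = sqrt(3) (N = sqrt(-42 + 45) = sqrt(3) ≈ 1.7320)
q(O, C) = sqrt(3)
d = -69 (d = 6 - (-31 - 53*(-2)) = 6 - (-31 + 106) = 6 - 1*75 = 6 - 75 = -69)
(12134 - 12168)*((d + q(-44, 0)) + 10238) - 1*(-1074) = (12134 - 12168)*((-69 + sqrt(3)) + 10238) - 1*(-1074) = -34*(10169 + sqrt(3)) + 1074 = (-345746 - 34*sqrt(3)) + 1074 = -344672 - 34*sqrt(3)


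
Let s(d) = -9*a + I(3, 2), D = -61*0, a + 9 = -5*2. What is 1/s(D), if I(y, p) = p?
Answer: 1/173 ≈ 0.0057803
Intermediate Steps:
a = -19 (a = -9 - 5*2 = -9 - 10 = -19)
D = 0
s(d) = 173 (s(d) = -9*(-19) + 2 = 171 + 2 = 173)
1/s(D) = 1/173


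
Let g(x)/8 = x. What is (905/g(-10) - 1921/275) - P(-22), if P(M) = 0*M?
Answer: -80511/4400 ≈ -18.298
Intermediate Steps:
P(M) = 0
g(x) = 8*x
(905/g(-10) - 1921/275) - P(-22) = (905/((8*(-10))) - 1921/275) - 1*0 = (905/(-80) - 1921*1/275) + 0 = (905*(-1/80) - 1921/275) + 0 = (-181/16 - 1921/275) + 0 = -80511/4400 + 0 = -80511/4400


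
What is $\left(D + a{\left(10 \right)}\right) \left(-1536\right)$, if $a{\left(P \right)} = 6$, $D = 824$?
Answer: $-1274880$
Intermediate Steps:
$\left(D + a{\left(10 \right)}\right) \left(-1536\right) = \left(824 + 6\right) \left(-1536\right) = 830 \left(-1536\right) = -1274880$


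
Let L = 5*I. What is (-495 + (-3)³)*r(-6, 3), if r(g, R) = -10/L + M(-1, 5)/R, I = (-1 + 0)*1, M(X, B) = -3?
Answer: -522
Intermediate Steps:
I = -1 (I = -1*1 = -1)
L = -5 (L = 5*(-1) = -5)
r(g, R) = 2 - 3/R (r(g, R) = -10/(-5) - 3/R = -10*(-⅕) - 3/R = 2 - 3/R)
(-495 + (-3)³)*r(-6, 3) = (-495 + (-3)³)*(2 - 3/3) = (-495 - 27)*(2 - 3*⅓) = -522*(2 - 1) = -522*1 = -522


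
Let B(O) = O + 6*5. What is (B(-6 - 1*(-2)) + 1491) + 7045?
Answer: 8562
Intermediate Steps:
B(O) = 30 + O (B(O) = O + 30 = 30 + O)
(B(-6 - 1*(-2)) + 1491) + 7045 = ((30 + (-6 - 1*(-2))) + 1491) + 7045 = ((30 + (-6 + 2)) + 1491) + 7045 = ((30 - 4) + 1491) + 7045 = (26 + 1491) + 7045 = 1517 + 7045 = 8562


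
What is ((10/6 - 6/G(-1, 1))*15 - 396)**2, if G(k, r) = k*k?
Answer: 212521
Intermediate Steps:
G(k, r) = k**2
((10/6 - 6/G(-1, 1))*15 - 396)**2 = ((10/6 - 6/((-1)**2))*15 - 396)**2 = ((10*(1/6) - 6/1)*15 - 396)**2 = ((5/3 - 6*1)*15 - 396)**2 = ((5/3 - 6)*15 - 396)**2 = (-13/3*15 - 396)**2 = (-65 - 396)**2 = (-461)**2 = 212521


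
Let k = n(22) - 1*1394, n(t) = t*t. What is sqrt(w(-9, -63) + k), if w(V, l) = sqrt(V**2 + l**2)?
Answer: sqrt(-910 + 45*sqrt(2)) ≈ 29.092*I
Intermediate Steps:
n(t) = t**2
k = -910 (k = 22**2 - 1*1394 = 484 - 1394 = -910)
sqrt(w(-9, -63) + k) = sqrt(sqrt((-9)**2 + (-63)**2) - 910) = sqrt(sqrt(81 + 3969) - 910) = sqrt(sqrt(4050) - 910) = sqrt(45*sqrt(2) - 910) = sqrt(-910 + 45*sqrt(2))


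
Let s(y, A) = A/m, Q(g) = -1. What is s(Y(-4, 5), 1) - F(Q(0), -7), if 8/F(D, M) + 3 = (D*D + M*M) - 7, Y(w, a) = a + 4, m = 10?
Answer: -⅒ ≈ -0.10000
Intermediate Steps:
Y(w, a) = 4 + a
F(D, M) = 8/(-10 + D² + M²) (F(D, M) = 8/(-3 + ((D*D + M*M) - 7)) = 8/(-3 + ((D² + M²) - 7)) = 8/(-3 + (-7 + D² + M²)) = 8/(-10 + D² + M²))
s(y, A) = A/10
s(Y(-4, 5), 1) - F(Q(0), -7) = (⅒)*1 - 8/(-10 + (-1)² + (-7)²) = ⅒ - 8/(-10 + 1 + 49) = ⅒ - 8/40 = ⅒ - 1*⅕ = ⅒ - ⅕ = -⅒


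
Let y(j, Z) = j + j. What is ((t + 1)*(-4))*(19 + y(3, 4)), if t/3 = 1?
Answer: -400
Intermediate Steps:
t = 3 (t = 3*1 = 3)
y(j, Z) = 2*j
((t + 1)*(-4))*(19 + y(3, 4)) = ((3 + 1)*(-4))*(19 + 2*3) = (4*(-4))*(19 + 6) = -16*25 = -400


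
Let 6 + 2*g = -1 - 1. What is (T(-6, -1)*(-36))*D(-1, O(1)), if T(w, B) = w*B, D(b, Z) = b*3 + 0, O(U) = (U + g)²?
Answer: 648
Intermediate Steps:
g = -4 (g = -3 + (-1 - 1)/2 = -3 + (½)*(-2) = -3 - 1 = -4)
O(U) = (-4 + U)² (O(U) = (U - 4)² = (-4 + U)²)
D(b, Z) = 3*b (D(b, Z) = 3*b + 0 = 3*b)
T(w, B) = B*w
(T(-6, -1)*(-36))*D(-1, O(1)) = (-1*(-6)*(-36))*(3*(-1)) = (6*(-36))*(-3) = -216*(-3) = 648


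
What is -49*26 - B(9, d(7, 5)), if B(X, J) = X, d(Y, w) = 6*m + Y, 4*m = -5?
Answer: -1283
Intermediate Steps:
m = -5/4 (m = (1/4)*(-5) = -5/4 ≈ -1.2500)
d(Y, w) = -15/2 + Y (d(Y, w) = 6*(-5/4) + Y = -15/2 + Y)
-49*26 - B(9, d(7, 5)) = -49*26 - 1*9 = -1274 - 9 = -1283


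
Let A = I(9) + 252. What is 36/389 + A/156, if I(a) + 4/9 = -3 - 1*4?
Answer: 906733/546156 ≈ 1.6602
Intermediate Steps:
I(a) = -67/9 (I(a) = -4/9 + (-3 - 1*4) = -4/9 + (-3 - 4) = -4/9 - 7 = -67/9)
A = 2201/9 (A = -67/9 + 252 = 2201/9 ≈ 244.56)
36/389 + A/156 = 36/389 + (2201/9)/156 = 36*(1/389) + (2201/9)*(1/156) = 36/389 + 2201/1404 = 906733/546156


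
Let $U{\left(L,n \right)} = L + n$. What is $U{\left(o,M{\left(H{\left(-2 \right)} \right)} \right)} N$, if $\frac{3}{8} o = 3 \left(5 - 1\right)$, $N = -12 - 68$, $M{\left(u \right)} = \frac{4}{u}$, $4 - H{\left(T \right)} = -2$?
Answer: $- \frac{7840}{3} \approx -2613.3$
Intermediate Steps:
$H{\left(T \right)} = 6$ ($H{\left(T \right)} = 4 - -2 = 4 + 2 = 6$)
$N = -80$ ($N = -12 - 68 = -80$)
$o = 32$ ($o = \frac{8 \cdot 3 \left(5 - 1\right)}{3} = \frac{8 \cdot 3 \cdot 4}{3} = \frac{8}{3} \cdot 12 = 32$)
$U{\left(o,M{\left(H{\left(-2 \right)} \right)} \right)} N = \left(32 + \frac{4}{6}\right) \left(-80\right) = \left(32 + 4 \cdot \frac{1}{6}\right) \left(-80\right) = \left(32 + \frac{2}{3}\right) \left(-80\right) = \frac{98}{3} \left(-80\right) = - \frac{7840}{3}$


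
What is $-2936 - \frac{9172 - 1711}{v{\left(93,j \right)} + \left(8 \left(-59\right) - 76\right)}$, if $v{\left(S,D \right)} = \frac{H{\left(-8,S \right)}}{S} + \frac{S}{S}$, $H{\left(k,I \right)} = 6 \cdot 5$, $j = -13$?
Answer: $- \frac{5502789}{1883} \approx -2922.4$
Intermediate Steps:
$H{\left(k,I \right)} = 30$
$v{\left(S,D \right)} = 1 + \frac{30}{S}$ ($v{\left(S,D \right)} = \frac{30}{S} + \frac{S}{S} = \frac{30}{S} + 1 = 1 + \frac{30}{S}$)
$-2936 - \frac{9172 - 1711}{v{\left(93,j \right)} + \left(8 \left(-59\right) - 76\right)} = -2936 - \frac{9172 - 1711}{\frac{30 + 93}{93} + \left(8 \left(-59\right) - 76\right)} = -2936 - \frac{7461}{\frac{1}{93} \cdot 123 - 548} = -2936 - \frac{7461}{\frac{41}{31} - 548} = -2936 - \frac{7461}{- \frac{16947}{31}} = -2936 - 7461 \left(- \frac{31}{16947}\right) = -2936 - - \frac{25699}{1883} = -2936 + \frac{25699}{1883} = - \frac{5502789}{1883}$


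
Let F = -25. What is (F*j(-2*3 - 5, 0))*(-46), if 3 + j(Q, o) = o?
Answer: -3450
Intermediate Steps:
j(Q, o) = -3 + o
(F*j(-2*3 - 5, 0))*(-46) = -25*(-3 + 0)*(-46) = -25*(-3)*(-46) = 75*(-46) = -3450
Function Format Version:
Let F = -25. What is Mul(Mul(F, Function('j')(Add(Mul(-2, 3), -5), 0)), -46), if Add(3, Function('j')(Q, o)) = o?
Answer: -3450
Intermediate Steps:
Function('j')(Q, o) = Add(-3, o)
Mul(Mul(F, Function('j')(Add(Mul(-2, 3), -5), 0)), -46) = Mul(Mul(-25, Add(-3, 0)), -46) = Mul(Mul(-25, -3), -46) = Mul(75, -46) = -3450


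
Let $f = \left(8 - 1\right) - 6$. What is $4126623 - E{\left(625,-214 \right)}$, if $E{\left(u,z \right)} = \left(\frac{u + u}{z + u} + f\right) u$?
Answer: $\frac{1695003928}{411} \approx 4.1241 \cdot 10^{6}$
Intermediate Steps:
$f = 1$ ($f = 7 - 6 = 1$)
$E{\left(u,z \right)} = u \left(1 + \frac{2 u}{u + z}\right)$ ($E{\left(u,z \right)} = \left(\frac{u + u}{z + u} + 1\right) u = \left(\frac{2 u}{u + z} + 1\right) u = \left(1 + \frac{2 u}{u + z}\right) u = u \left(1 + \frac{2 u}{u + z}\right)$)
$4126623 - E{\left(625,-214 \right)} = 4126623 - \frac{625 \left(-214 + 3 \cdot 625\right)}{625 - 214} = 4126623 - \frac{625 \left(-214 + 1875\right)}{411} = 4126623 - 625 \cdot \frac{1}{411} \cdot 1661 = 4126623 - \frac{1038125}{411} = \frac{1695003928}{411}$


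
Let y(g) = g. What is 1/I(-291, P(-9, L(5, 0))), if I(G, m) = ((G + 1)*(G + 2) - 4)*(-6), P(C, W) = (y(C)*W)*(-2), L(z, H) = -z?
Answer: -1/502836 ≈ -1.9887e-6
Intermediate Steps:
P(C, W) = -2*C*W (P(C, W) = (C*W)*(-2) = -2*C*W)
I(G, m) = 24 - 6*(1 + G)*(2 + G) (I(G, m) = ((1 + G)*(2 + G) - 4)*(-6) = (-4 + (1 + G)*(2 + G))*(-6) = 24 - 6*(1 + G)*(2 + G))
1/I(-291, P(-9, L(5, 0))) = 1/(12 - 18*(-291) - 6*(-291)²) = 1/(12 + 5238 - 6*84681) = 1/(12 + 5238 - 508086) = 1/(-502836) = -1/502836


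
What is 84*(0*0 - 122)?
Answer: -10248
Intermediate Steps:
84*(0*0 - 122) = 84*(0 - 122) = 84*(-122) = -10248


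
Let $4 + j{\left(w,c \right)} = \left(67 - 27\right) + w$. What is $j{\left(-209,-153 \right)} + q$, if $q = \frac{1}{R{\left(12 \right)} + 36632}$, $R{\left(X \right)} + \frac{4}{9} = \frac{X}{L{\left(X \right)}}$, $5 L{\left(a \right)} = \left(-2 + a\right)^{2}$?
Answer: $- \frac{285181286}{1648447} \approx -173.0$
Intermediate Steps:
$L{\left(a \right)} = \frac{\left(-2 + a\right)^{2}}{5}$
$R{\left(X \right)} = - \frac{4}{9} + \frac{5 X}{\left(-2 + X\right)^{2}}$ ($R{\left(X \right)} = - \frac{4}{9} + \frac{X}{\frac{1}{5} \left(-2 + X\right)^{2}} = - \frac{4}{9} + X \frac{5}{\left(-2 + X\right)^{2}} = - \frac{4}{9} + \frac{5 X}{\left(-2 + X\right)^{2}}$)
$j{\left(w,c \right)} = 36 + w$ ($j{\left(w,c \right)} = -4 + \left(\left(67 - 27\right) + w\right) = -4 + \left(40 + w\right) = 36 + w$)
$q = \frac{45}{1648447}$ ($q = \frac{1}{\left(- \frac{4}{9} + 5 \cdot 12 \frac{1}{\left(-2 + 12\right)^{2}}\right) + 36632} = \frac{1}{\left(- \frac{4}{9} + 5 \cdot 12 \cdot \frac{1}{100}\right) + 36632} = \frac{1}{\left(- \frac{4}{9} + \frac{3}{5}\right) + 36632} = \frac{1}{\frac{7}{45} + 36632} = \frac{1}{\frac{1648447}{45}} = \frac{45}{1648447} \approx 2.7298 \cdot 10^{-5}$)
$j{\left(-209,-153 \right)} + q = \left(36 - 209\right) + \frac{45}{1648447} = -173 + \frac{45}{1648447} = - \frac{285181286}{1648447}$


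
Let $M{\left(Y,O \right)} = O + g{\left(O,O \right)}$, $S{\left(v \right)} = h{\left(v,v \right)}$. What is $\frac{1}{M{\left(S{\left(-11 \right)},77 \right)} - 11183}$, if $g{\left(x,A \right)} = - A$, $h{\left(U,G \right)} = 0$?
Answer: $- \frac{1}{11183} \approx -8.9421 \cdot 10^{-5}$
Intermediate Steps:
$S{\left(v \right)} = 0$
$M{\left(Y,O \right)} = 0$ ($M{\left(Y,O \right)} = O - O = 0$)
$\frac{1}{M{\left(S{\left(-11 \right)},77 \right)} - 11183} = \frac{1}{0 - 11183} = \frac{1}{-11183} = - \frac{1}{11183}$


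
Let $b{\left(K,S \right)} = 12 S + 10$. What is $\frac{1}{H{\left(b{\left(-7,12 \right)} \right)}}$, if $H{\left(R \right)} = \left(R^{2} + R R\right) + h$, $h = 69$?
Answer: $\frac{1}{47501} \approx 2.1052 \cdot 10^{-5}$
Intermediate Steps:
$b{\left(K,S \right)} = 10 + 12 S$
$H{\left(R \right)} = 69 + 2 R^{2}$ ($H{\left(R \right)} = \left(R^{2} + R R\right) + 69 = \left(R^{2} + R^{2}\right) + 69 = 2 R^{2} + 69 = 69 + 2 R^{2}$)
$\frac{1}{H{\left(b{\left(-7,12 \right)} \right)}} = \frac{1}{69 + 2 \left(10 + 12 \cdot 12\right)^{2}} = \frac{1}{69 + 2 \left(10 + 144\right)^{2}} = \frac{1}{69 + 2 \cdot 154^{2}} = \frac{1}{69 + 2 \cdot 23716} = \frac{1}{69 + 47432} = \frac{1}{47501}$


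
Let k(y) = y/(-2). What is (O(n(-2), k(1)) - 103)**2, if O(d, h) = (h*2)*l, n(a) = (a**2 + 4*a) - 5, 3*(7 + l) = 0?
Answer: 9216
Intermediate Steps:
l = -7 (l = -7 + (1/3)*0 = -7 + 0 = -7)
k(y) = -y/2 (k(y) = y*(-1/2) = -y/2)
n(a) = -5 + a**2 + 4*a
O(d, h) = -14*h (O(d, h) = (h*2)*(-7) = (2*h)*(-7) = -14*h)
(O(n(-2), k(1)) - 103)**2 = (-(-7) - 103)**2 = (-14*(-1/2) - 103)**2 = (7 - 103)**2 = (-96)**2 = 9216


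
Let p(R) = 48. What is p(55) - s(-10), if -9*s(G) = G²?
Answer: 532/9 ≈ 59.111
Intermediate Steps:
s(G) = -G²/9
p(55) - s(-10) = 48 - (-1)*(-10)²/9 = 48 - (-1)*100/9 = 48 - 1*(-100/9) = 48 + 100/9 = 532/9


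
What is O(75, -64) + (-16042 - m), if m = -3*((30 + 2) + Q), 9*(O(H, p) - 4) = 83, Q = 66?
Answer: -141613/9 ≈ -15735.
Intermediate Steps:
O(H, p) = 119/9 (O(H, p) = 4 + (1/9)*83 = 4 + 83/9 = 119/9)
m = -294 (m = -3*((30 + 2) + 66) = -3*(32 + 66) = -3*98 = -294)
O(75, -64) + (-16042 - m) = 119/9 + (-16042 - 1*(-294)) = 119/9 + (-16042 + 294) = 119/9 - 15748 = -141613/9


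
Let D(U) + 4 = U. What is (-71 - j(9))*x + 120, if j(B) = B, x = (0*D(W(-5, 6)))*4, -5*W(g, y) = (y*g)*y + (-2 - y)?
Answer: 120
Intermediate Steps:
W(g, y) = ⅖ + y/5 - g*y²/5 (W(g, y) = -((y*g)*y + (-2 - y))/5 = -((g*y)*y + (-2 - y))/5 = -(g*y² + (-2 - y))/5 = -(-2 - y + g*y²)/5 = ⅖ + y/5 - g*y²/5)
D(U) = -4 + U
x = 0 (x = (0*(-4 + (⅖ + (⅕)*6 - ⅕*(-5)*6²)))*4 = (0*(-4 + (⅖ + 6/5 - ⅕*(-5)*36)))*4 = (0*(-4 + (⅖ + 6/5 + 36)))*4 = (0*(-4 + 188/5))*4 = (0*(168/5))*4 = 0*4 = 0)
(-71 - j(9))*x + 120 = (-71 - 1*9)*0 + 120 = (-71 - 9)*0 + 120 = -80*0 + 120 = 0 + 120 = 120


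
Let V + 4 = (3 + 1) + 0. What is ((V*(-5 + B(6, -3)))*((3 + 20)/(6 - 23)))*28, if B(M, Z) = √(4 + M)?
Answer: 0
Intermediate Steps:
V = 0 (V = -4 + ((3 + 1) + 0) = -4 + (4 + 0) = -4 + 4 = 0)
((V*(-5 + B(6, -3)))*((3 + 20)/(6 - 23)))*28 = ((0*(-5 + √(4 + 6)))*((3 + 20)/(6 - 23)))*28 = ((0*(-5 + √10))*(23/(-17)))*28 = (0*(23*(-1/17)))*28 = (0*(-23/17))*28 = 0*28 = 0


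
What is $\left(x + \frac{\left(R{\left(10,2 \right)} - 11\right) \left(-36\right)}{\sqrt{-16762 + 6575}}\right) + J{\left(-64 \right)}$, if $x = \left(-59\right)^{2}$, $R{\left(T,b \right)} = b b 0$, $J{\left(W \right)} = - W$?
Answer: $3545 - \frac{396 i \sqrt{10187}}{10187} \approx 3545.0 - 3.9235 i$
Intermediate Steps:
$R{\left(T,b \right)} = 0$ ($R{\left(T,b \right)} = b^{2} \cdot 0 = 0$)
$x = 3481$
$\left(x + \frac{\left(R{\left(10,2 \right)} - 11\right) \left(-36\right)}{\sqrt{-16762 + 6575}}\right) + J{\left(-64 \right)} = \left(3481 + \frac{\left(0 - 11\right) \left(-36\right)}{\sqrt{-16762 + 6575}}\right) - -64 = \left(3481 + \frac{\left(-11\right) \left(-36\right)}{\sqrt{-10187}}\right) + 64 = \left(3481 + \frac{396}{i \sqrt{10187}}\right) + 64 = \left(3481 + 396 \left(- \frac{i \sqrt{10187}}{10187}\right)\right) + 64 = \left(3481 - \frac{396 i \sqrt{10187}}{10187}\right) + 64 = 3545 - \frac{396 i \sqrt{10187}}{10187}$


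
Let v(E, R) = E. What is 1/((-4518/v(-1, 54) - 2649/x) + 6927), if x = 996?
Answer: 332/3798857 ≈ 8.7395e-5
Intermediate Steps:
1/((-4518/v(-1, 54) - 2649/x) + 6927) = 1/((-4518/(-1) - 2649/996) + 6927) = 1/((-4518*(-1) - 2649*1/996) + 6927) = 1/((4518 - 883/332) + 6927) = 1/(1499093/332 + 6927) = 1/(3798857/332) = 332/3798857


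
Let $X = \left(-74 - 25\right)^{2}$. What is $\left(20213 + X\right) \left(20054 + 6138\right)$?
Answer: $786126688$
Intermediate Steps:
$X = 9801$ ($X = \left(-99\right)^{2} = 9801$)
$\left(20213 + X\right) \left(20054 + 6138\right) = \left(20213 + 9801\right) \left(20054 + 6138\right) = 30014 \cdot 26192 = 786126688$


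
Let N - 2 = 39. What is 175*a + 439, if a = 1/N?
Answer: 18174/41 ≈ 443.27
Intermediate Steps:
N = 41 (N = 2 + 39 = 41)
a = 1/41 ≈ 0.024390
175*a + 439 = 175*(1/41) + 439 = 175/41 + 439 = 18174/41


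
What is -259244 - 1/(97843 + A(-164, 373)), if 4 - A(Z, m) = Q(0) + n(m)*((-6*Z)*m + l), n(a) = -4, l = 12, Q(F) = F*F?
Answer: -405982066613/1566023 ≈ -2.5924e+5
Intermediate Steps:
Q(F) = F²
A(Z, m) = 52 - 24*Z*m (A(Z, m) = 4 - (0² - 4*((-6*Z)*m + 12)) = 4 - (0 - 4*(-6*Z*m + 12)) = 4 - (0 - 4*(12 - 6*Z*m)) = 4 - (0 + (-48 + 24*Z*m)) = 4 - (-48 + 24*Z*m) = 4 + (48 - 24*Z*m) = 52 - 24*Z*m)
-259244 - 1/(97843 + A(-164, 373)) = -259244 - 1/(97843 + (52 - 24*(-164)*373)) = -259244 - 1/(97843 + (52 + 1468128)) = -259244 - 1/(97843 + 1468180) = -259244 - 1/1566023 = -405982066613/1566023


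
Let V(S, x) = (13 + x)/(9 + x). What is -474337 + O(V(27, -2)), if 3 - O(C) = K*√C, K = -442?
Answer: -474334 + 442*√77/7 ≈ -4.7378e+5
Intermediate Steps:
V(S, x) = (13 + x)/(9 + x)
O(C) = 3 + 442*√C (O(C) = 3 - (-442)*√C = 3 + 442*√C)
-474337 + O(V(27, -2)) = -474337 + (3 + 442*√((13 - 2)/(9 - 2))) = -474337 + (3 + 442*√(11/7)) = -474337 + (3 + 442*(√77/7)) = -474337 + (3 + 442*√77/7) = -474334 + 442*√77/7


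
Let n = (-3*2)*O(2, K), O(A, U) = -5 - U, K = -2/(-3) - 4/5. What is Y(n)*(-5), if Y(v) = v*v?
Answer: -21316/5 ≈ -4263.2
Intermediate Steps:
K = -2/15 (K = -2*(-⅓) - 4*⅕ = ⅔ - ⅘ = -2/15 ≈ -0.13333)
n = 146/5 (n = (-3*2)*(-5 - 1*(-2/15)) = -6*(-5 + 2/15) = -6*(-73/15) = 146/5 ≈ 29.200)
Y(v) = v²
Y(n)*(-5) = (146/5)²*(-5) = (21316/25)*(-5) = -21316/5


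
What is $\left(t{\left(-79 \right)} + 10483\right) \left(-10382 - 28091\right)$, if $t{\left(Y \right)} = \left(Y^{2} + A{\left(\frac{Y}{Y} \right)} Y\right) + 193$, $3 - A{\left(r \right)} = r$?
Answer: $-644769007$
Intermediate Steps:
$A{\left(r \right)} = 3 - r$
$t{\left(Y \right)} = 193 + Y^{2} + 2 Y$ ($t{\left(Y \right)} = \left(Y^{2} + \left(3 - \frac{Y}{Y}\right) Y\right) + 193 = \left(Y^{2} + \left(3 - 1\right) Y\right) + 193 = \left(Y^{2} + 2 Y\right) + 193 = 193 + Y^{2} + 2 Y$)
$\left(t{\left(-79 \right)} + 10483\right) \left(-10382 - 28091\right) = \left(\left(193 + \left(-79\right)^{2} + 2 \left(-79\right)\right) + 10483\right) \left(-10382 - 28091\right) = \left(\left(193 + 6241 - 158\right) + 10483\right) \left(-38473\right) = \left(6276 + 10483\right) \left(-38473\right) = 16759 \left(-38473\right) = -644769007$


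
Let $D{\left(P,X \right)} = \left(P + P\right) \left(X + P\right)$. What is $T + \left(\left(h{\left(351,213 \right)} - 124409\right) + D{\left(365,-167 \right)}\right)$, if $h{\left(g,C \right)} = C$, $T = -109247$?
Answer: $-88903$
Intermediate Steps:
$D{\left(P,X \right)} = 2 P \left(P + X\right)$
$T + \left(\left(h{\left(351,213 \right)} - 124409\right) + D{\left(365,-167 \right)}\right) = -109247 + \left(\left(213 - 124409\right) + 2 \cdot 365 \left(365 - 167\right)\right) = -109247 - \left(124196 - 144540\right) = -109247 + \left(-124196 + 144540\right) = -109247 + 20344 = -88903$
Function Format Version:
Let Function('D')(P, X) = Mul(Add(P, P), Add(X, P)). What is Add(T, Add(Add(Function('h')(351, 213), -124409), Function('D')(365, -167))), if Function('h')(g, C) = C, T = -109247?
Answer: -88903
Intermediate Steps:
Function('D')(P, X) = Mul(2, P, Add(P, X)) (Function('D')(P, X) = Mul(Mul(2, P), Add(P, X)) = Mul(2, P, Add(P, X)))
Add(T, Add(Add(Function('h')(351, 213), -124409), Function('D')(365, -167))) = Add(-109247, Add(Add(213, -124409), Mul(2, 365, Add(365, -167)))) = Add(-109247, Add(-124196, Mul(2, 365, 198))) = Add(-109247, Add(-124196, 144540)) = Add(-109247, 20344) = -88903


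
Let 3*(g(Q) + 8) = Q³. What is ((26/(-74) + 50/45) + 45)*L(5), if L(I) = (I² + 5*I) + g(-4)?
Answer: 944756/999 ≈ 945.70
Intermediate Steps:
g(Q) = -8 + Q³/3
L(I) = -88/3 + I² + 5*I (L(I) = (I² + 5*I) + (-8 + (⅓)*(-4)³) = (I² + 5*I) + (-8 + (⅓)*(-64)) = (I² + 5*I) + (-8 - 64/3) = (I² + 5*I) - 88/3 = -88/3 + I² + 5*I)
((26/(-74) + 50/45) + 45)*L(5) = ((26/(-74) + 50/45) + 45)*(-88/3 + 5² + 5*5) = ((26*(-1/74) + 50*(1/45)) + 45)*(-88/3 + 25 + 25) = ((-13/37 + 10/9) + 45)*(62/3) = (253/333 + 45)*(62/3) = (15238/333)*(62/3) = 944756/999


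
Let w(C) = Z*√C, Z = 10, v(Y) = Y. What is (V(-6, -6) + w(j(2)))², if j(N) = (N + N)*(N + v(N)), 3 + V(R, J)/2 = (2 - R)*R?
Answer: 3844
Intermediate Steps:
V(R, J) = -6 + 2*R*(2 - R) (V(R, J) = -6 + 2*((2 - R)*R) = -6 + 2*(R*(2 - R)) = -6 + 2*R*(2 - R))
j(N) = 4*N² (j(N) = (N + N)*(N + N) = (2*N)*(2*N) = 4*N²)
w(C) = 10*√C
(V(-6, -6) + w(j(2)))² = ((-6 - 2*(-6)² + 4*(-6)) + 10*√(4*2²))² = ((-6 - 2*36 - 24) + 10*√(4*4))² = ((-6 - 72 - 24) + 10*√16)² = (-102 + 10*4)² = (-102 + 40)² = (-62)² = 3844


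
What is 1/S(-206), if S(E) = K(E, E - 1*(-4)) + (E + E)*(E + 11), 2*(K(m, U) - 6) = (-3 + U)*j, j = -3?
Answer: 2/161307 ≈ 1.2399e-5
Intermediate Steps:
K(m, U) = 21/2 - 3*U/2 (K(m, U) = 6 + ((-3 + U)*(-3))/2 = 6 + (9 - 3*U)/2 = 6 + (9/2 - 3*U/2) = 21/2 - 3*U/2)
S(E) = 9/2 - 3*E/2 + 2*E*(11 + E) (S(E) = (21/2 - 3*(E - 1*(-4))/2) + (E + E)*(E + 11) = (21/2 - 3*(E + 4)/2) + (2*E)*(11 + E) = (21/2 - 3*(4 + E)/2) + 2*E*(11 + E) = (21/2 + (-6 - 3*E/2)) + 2*E*(11 + E) = (9/2 - 3*E/2) + 2*E*(11 + E) = 9/2 - 3*E/2 + 2*E*(11 + E))
1/S(-206) = 1/(9/2 + 2*(-206)**2 + (41/2)*(-206)) = 1/(9/2 + 2*42436 - 4223) = 1/(9/2 + 84872 - 4223) = 1/(161307/2) = 2/161307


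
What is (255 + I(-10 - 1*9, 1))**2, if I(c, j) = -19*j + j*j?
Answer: 56169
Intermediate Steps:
I(c, j) = j**2 - 19*j (I(c, j) = -19*j + j**2 = j**2 - 19*j)
(255 + I(-10 - 1*9, 1))**2 = (255 + 1*(-19 + 1))**2 = (255 + 1*(-18))**2 = (255 - 18)**2 = 237**2 = 56169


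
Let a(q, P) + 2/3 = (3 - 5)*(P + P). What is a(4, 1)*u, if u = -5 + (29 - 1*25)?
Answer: 14/3 ≈ 4.6667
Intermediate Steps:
a(q, P) = -⅔ - 4*P (a(q, P) = -⅔ + (3 - 5)*(P + P) = -⅔ - 4*P)
u = -1 (u = -5 + (29 - 25) = -5 + 4 = -1)
a(4, 1)*u = (-⅔ - 4*1)*(-1) = (-⅔ - 4)*(-1) = -14/3*(-1) = 14/3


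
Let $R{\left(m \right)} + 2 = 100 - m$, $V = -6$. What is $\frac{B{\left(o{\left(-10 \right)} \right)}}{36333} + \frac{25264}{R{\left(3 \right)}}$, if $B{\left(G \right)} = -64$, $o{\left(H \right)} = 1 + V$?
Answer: $\frac{917910832}{3451635} \approx 265.94$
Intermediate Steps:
$o{\left(H \right)} = -5$ ($o{\left(H \right)} = 1 - 6 = -5$)
$R{\left(m \right)} = 98 - m$ ($R{\left(m \right)} = -2 - \left(-100 + m\right) = 98 - m$)
$\frac{B{\left(o{\left(-10 \right)} \right)}}{36333} + \frac{25264}{R{\left(3 \right)}} = - \frac{64}{36333} + \frac{25264}{98 - 3} = \left(-64\right) \frac{1}{36333} + \frac{25264}{98 - 3} = - \frac{64}{36333} + \frac{25264}{95} = \frac{917910832}{3451635}$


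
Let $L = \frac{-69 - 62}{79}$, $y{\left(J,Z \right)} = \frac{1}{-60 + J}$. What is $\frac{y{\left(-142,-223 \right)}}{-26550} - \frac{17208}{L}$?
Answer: $\frac{7290769759331}{702566100} \approx 10377.0$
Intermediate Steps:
$L = - \frac{131}{79}$ ($L = \frac{1}{79} \left(-131\right) = - \frac{131}{79} \approx -1.6582$)
$\frac{y{\left(-142,-223 \right)}}{-26550} - \frac{17208}{L} = \frac{1}{\left(-60 - 142\right) \left(-26550\right)} - \frac{17208}{- \frac{131}{79}} = \frac{1}{-202} \left(- \frac{1}{26550}\right) - - \frac{1359432}{131} = \left(- \frac{1}{202}\right) \left(- \frac{1}{26550}\right) + \frac{1359432}{131} = \frac{1}{5363100} + \frac{1359432}{131} = \frac{7290769759331}{702566100}$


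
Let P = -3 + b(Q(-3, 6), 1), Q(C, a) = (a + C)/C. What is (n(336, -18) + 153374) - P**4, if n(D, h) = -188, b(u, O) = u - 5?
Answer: 146625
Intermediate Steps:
Q(C, a) = (C + a)/C
b(u, O) = -5 + u
P = -9 (P = -3 + (-5 + (-3 + 6)/(-3)) = -3 + (-5 - 1/3*3) = -3 + (-5 - 1) = -3 - 6 = -9)
(n(336, -18) + 153374) - P**4 = (-188 + 153374) - 1*(-9)**4 = 153186 - 1*6561 = 153186 - 6561 = 146625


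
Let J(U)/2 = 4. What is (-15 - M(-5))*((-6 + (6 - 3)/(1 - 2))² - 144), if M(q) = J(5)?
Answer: 1449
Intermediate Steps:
J(U) = 8 (J(U) = 2*4 = 8)
M(q) = 8
(-15 - M(-5))*((-6 + (6 - 3)/(1 - 2))² - 144) = (-15 - 1*8)*((-6 + (6 - 3)/(1 - 2))² - 144) = (-15 - 8)*((-6 + 3/(-1))² - 144) = -23*((-6 + 3*(-1))² - 144) = -23*((-6 - 3)² - 144) = -23*((-9)² - 144) = -23*(81 - 144) = -23*(-63) = 1449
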